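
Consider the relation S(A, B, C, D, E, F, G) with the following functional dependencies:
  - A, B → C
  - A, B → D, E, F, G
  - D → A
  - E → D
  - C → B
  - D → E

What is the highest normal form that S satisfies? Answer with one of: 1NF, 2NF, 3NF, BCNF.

3NF

Candidate keys: {A, B}, {A, C}, {B, D}, {B, E}, {C, D}, {C, E}. Prime attributes: {A, B, C, D, E}.
For D → A we have {D}⁺ = {A, D, E}; {D} is not a superkey, so BCNF fails.
Since {A} ⊆ prime attributes and every other non-superkey FD also has a prime right side, the schema is in 3NF.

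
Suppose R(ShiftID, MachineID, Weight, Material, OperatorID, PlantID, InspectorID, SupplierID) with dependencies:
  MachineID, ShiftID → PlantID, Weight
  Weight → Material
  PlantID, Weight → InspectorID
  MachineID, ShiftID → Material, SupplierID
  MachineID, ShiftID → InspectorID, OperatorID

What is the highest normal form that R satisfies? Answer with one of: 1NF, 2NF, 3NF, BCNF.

2NF

Candidate key: {MachineID, ShiftID}. Prime attributes: {MachineID, ShiftID}.
For Weight → Material we have {Weight}⁺ = {Material, Weight}; {Weight} is not a superkey, so BCNF fails.
Weight → Material determines the non-prime attribute {Material} from a non-superkey — 3NF is violated.
No non-prime attribute depends on a proper subset of any candidate key, so 2NF holds.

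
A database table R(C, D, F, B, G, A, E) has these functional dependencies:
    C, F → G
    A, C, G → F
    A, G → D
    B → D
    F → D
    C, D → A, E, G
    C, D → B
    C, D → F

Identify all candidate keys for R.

Attributes never on any right-hand side: {C} — every candidate key must contain it.
Closure of {B, C} is {A, B, C, D, E, F, G}, the whole schema; {B, C} is a candidate key.
Closure of {C, D} is {A, B, C, D, E, F, G}, the whole schema; {C, D} is a candidate key.
Closure of {C, F} is {A, B, C, D, E, F, G}, the whole schema; {C, F} is a candidate key.
Closure of {A, C, G} is {A, B, C, D, E, F, G}, the whole schema; {A, C, G} is a candidate key.
No proper subset of any of these is a key, and no other minimal superkey exists.

{A, C, G}, {B, C}, {C, D}, {C, F}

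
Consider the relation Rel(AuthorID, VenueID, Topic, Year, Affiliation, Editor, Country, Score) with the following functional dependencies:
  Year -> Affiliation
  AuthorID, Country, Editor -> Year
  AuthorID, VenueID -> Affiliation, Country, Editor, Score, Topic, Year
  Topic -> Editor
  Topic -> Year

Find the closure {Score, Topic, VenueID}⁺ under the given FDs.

{Affiliation, Editor, Score, Topic, VenueID, Year}

Start with {Score, Topic, VenueID}.
Topic -> Editor applies; add {Editor} → now {Editor, Score, Topic, VenueID}.
Topic -> Year applies; add {Year} → now {Editor, Score, Topic, VenueID, Year}.
Year -> Affiliation applies; add {Affiliation} → now {Affiliation, Editor, Score, Topic, VenueID, Year}.
No further FD applies.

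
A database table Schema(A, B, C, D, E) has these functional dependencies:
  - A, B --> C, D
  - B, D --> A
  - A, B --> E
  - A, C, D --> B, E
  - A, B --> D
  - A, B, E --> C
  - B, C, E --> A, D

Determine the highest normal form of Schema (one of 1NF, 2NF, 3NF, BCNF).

BCNF

Candidate keys: {A, B}, {A, C, D}, {B, C, E}, {B, D}. Prime attributes: {A, B, C, D, E}.
Each dependency's left side is a superkey — BCNF holds.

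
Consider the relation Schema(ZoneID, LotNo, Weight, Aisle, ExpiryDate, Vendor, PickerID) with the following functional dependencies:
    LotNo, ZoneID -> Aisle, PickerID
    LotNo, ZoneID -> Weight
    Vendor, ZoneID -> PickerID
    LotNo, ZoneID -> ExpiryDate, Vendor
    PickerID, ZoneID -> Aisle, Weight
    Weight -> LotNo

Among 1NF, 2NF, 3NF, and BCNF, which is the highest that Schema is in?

3NF

Candidate keys: {LotNo, ZoneID}, {PickerID, ZoneID}, {Vendor, ZoneID}, {Weight, ZoneID}. Prime attributes: {LotNo, PickerID, Vendor, Weight, ZoneID}.
For Weight -> LotNo we have {Weight}⁺ = {LotNo, Weight}; {Weight} is not a superkey, so BCNF fails.
But every attribute on its right side ({LotNo}) is prime, and the same holds for every other non-superkey FD, so 3NF still holds.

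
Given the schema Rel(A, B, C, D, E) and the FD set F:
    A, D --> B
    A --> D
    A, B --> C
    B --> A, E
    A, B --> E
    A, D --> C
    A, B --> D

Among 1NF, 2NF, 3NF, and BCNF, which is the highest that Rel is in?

BCNF

Candidate keys: {A}, {B}. Prime attributes: {A, B}.
The left-hand side of every FD is a superkey, so BCNF is satisfied.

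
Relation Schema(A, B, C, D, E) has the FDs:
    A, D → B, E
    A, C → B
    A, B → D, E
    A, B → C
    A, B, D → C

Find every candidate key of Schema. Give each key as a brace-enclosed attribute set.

No FD produces {A}, so it must be in every candidate key.
Closure of {A, B} is {A, B, C, D, E}, the whole schema; {A, B} is a candidate key.
Closure of {A, C} is {A, B, C, D, E}, the whole schema; {A, C} is a candidate key.
Closure of {A, D} is {A, B, C, D, E}, the whole schema; {A, D} is a candidate key.
These are minimal and exhaustive — every other superkey contains one of them.

{A, B}, {A, C}, {A, D}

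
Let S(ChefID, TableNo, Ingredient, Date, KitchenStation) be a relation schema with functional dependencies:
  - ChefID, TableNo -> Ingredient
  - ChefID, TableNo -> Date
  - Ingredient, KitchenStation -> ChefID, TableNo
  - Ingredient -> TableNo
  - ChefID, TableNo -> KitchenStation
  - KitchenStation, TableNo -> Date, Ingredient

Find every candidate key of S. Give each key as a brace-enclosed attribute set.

{ChefID, Ingredient} is a candidate key since {ChefID, Ingredient}⁺ = {ChefID, Date, Ingredient, KitchenStation, TableNo} covers every attribute.
{ChefID, TableNo} is a candidate key since {ChefID, TableNo}⁺ = {ChefID, Date, Ingredient, KitchenStation, TableNo} covers every attribute.
{Ingredient, KitchenStation} is a candidate key since {Ingredient, KitchenStation}⁺ = {ChefID, Date, Ingredient, KitchenStation, TableNo} covers every attribute.
{KitchenStation, TableNo} is a candidate key since {KitchenStation, TableNo}⁺ = {ChefID, Date, Ingredient, KitchenStation, TableNo} covers every attribute.
Any other superkey properly contains one of these, so there are no further candidate keys.

{ChefID, Ingredient}, {ChefID, TableNo}, {Ingredient, KitchenStation}, {KitchenStation, TableNo}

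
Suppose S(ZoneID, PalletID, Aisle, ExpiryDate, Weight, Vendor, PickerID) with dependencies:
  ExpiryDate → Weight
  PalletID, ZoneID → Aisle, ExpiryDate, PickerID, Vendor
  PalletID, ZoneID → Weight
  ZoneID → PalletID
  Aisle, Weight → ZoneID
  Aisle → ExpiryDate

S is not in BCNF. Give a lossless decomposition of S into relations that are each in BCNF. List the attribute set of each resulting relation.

{Aisle, ExpiryDate, PalletID, PickerID, Vendor, ZoneID}; {ExpiryDate, Weight}

Candidate keys of the original relation: {Aisle}, {ZoneID}.
Within {Aisle, ExpiryDate, PalletID, PickerID, Vendor, Weight, ZoneID}: {ExpiryDate}⁺ ∩ {Aisle, ExpiryDate, PalletID, PickerID, Vendor, Weight, ZoneID} = {ExpiryDate, Weight}, not the whole set, so ExpiryDate → Weight violates BCNF; decompose into {ExpiryDate, Weight} and {Aisle, ExpiryDate, PalletID, PickerID, Vendor, ZoneID}.
{ExpiryDate, Weight}: every determinant is a superkey — BCNF.
{Aisle, ExpiryDate, PalletID, PickerID, Vendor, ZoneID}: every determinant is a superkey — BCNF.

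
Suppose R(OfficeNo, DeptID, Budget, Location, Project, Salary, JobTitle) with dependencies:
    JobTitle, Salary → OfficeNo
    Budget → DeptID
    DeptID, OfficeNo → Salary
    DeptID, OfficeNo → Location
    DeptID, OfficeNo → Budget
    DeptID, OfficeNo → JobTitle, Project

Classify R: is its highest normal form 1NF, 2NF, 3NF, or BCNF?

Candidate keys: {Budget, JobTitle, Salary}, {Budget, OfficeNo}, {DeptID, JobTitle, Salary}, {DeptID, OfficeNo}. Prime attributes: {Budget, DeptID, JobTitle, OfficeNo, Salary}.
JobTitle, Salary → OfficeNo: {JobTitle, Salary}⁺ = {JobTitle, OfficeNo, Salary}, which is not all of the attributes, so the left side is not a superkey — BCNF is violated.
Since {OfficeNo} ⊆ prime attributes and every other non-superkey FD also has a prime right side, the schema is in 3NF.

3NF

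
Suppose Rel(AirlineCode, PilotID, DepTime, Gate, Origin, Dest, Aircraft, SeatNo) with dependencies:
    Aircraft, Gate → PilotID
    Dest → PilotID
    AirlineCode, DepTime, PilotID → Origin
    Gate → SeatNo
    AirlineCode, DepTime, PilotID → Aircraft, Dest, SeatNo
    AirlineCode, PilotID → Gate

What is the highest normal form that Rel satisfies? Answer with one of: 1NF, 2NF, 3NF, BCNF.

1NF

Candidate keys: {Aircraft, AirlineCode, DepTime, Gate}, {AirlineCode, DepTime, Dest}, {AirlineCode, DepTime, PilotID}. Prime attributes: {Aircraft, AirlineCode, DepTime, Dest, Gate, PilotID}.
Aircraft, Gate → PilotID: {Aircraft, Gate}⁺ = {Aircraft, Gate, PilotID, SeatNo}, which is not all of the attributes, so the left side is not a superkey — BCNF is violated.
Because {SeatNo} is non-prime and the left side of Gate → SeatNo is not a superkey, the relation is not in 3NF.
{AirlineCode, Dest} is a proper subset of the key {AirlineCode, DepTime, Dest}, and {AirlineCode, Dest}⁺ contains the non-prime attribute {SeatNo} — a partial dependency, so 2NF is violated.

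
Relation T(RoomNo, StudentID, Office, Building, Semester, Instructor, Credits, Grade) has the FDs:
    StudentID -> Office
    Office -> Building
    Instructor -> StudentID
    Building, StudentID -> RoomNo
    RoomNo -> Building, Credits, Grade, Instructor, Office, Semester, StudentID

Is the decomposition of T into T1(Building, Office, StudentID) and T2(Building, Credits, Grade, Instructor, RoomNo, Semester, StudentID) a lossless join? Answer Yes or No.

Yes

Common attributes: {Building, StudentID}; their closure is {Building, Credits, Grade, Instructor, Office, RoomNo, Semester, StudentID}.
This includes all of T1, so the common attributes are a superkey of T1 — the join is lossless.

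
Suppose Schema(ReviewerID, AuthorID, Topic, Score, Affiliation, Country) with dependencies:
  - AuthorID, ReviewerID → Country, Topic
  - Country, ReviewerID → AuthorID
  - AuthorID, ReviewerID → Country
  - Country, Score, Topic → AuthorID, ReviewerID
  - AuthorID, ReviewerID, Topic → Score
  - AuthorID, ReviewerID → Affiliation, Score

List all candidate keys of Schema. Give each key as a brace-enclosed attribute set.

{AuthorID, ReviewerID}⁺ = {Affiliation, AuthorID, Country, ReviewerID, Score, Topic} — all of the relation — so {AuthorID, ReviewerID} is a candidate key.
{Country, ReviewerID}⁺ = {Affiliation, AuthorID, Country, ReviewerID, Score, Topic} — all of the relation — so {Country, ReviewerID} is a candidate key.
{Country, Score, Topic}⁺ = {Affiliation, AuthorID, Country, ReviewerID, Score, Topic} — all of the relation — so {Country, Score, Topic} is a candidate key.
These are minimal and exhaustive — every other superkey contains one of them.

{AuthorID, ReviewerID}, {Country, ReviewerID}, {Country, Score, Topic}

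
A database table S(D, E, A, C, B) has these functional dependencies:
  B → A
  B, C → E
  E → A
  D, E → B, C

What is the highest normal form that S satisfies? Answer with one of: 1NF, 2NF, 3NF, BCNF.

1NF

Candidate keys: {B, C, D}, {D, E}. Prime attributes: {B, C, D, E}.
For B → A we have {B}⁺ = {A, B}; {B} is not a superkey, so BCNF fails.
B → A determines the non-prime attribute {A} from a non-superkey — 3NF is violated.
The proper key subset {E} of {D, E} determines non-prime {A}, so the relation is not even in 2NF.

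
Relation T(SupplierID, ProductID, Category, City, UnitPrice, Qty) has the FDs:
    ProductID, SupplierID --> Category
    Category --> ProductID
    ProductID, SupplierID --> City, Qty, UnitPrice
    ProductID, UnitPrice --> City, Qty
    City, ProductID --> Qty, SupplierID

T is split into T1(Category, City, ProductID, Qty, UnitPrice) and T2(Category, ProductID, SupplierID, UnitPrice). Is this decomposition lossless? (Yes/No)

Common attributes: {Category, ProductID, UnitPrice}; their closure is {Category, City, ProductID, Qty, SupplierID, UnitPrice}.
T1 is contained in that closure, so T1 ∩ T2 --> T1 holds and the join is lossless.

Yes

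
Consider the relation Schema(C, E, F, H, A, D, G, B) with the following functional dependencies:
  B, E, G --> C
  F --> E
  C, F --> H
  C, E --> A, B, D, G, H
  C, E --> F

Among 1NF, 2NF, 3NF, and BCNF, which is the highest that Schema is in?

Candidate keys: {B, E, G}, {B, F, G}, {C, E}, {C, F}. Prime attributes: {B, C, E, F, G}.
F --> E breaks BCNF: {F}⁺ = {E, F}, so {F} is not a superkey.
Its right-hand attributes {E} are all prime, as are those of every other non-superkey FD — the relation is in 3NF.

3NF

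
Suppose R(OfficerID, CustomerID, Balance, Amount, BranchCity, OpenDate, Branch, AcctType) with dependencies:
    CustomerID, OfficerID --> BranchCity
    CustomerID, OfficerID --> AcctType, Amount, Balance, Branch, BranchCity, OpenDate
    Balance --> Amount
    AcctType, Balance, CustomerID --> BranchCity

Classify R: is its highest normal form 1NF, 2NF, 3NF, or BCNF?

2NF

Candidate key: {CustomerID, OfficerID}. Prime attributes: {CustomerID, OfficerID}.
For Balance --> Amount we have {Balance}⁺ = {Amount, Balance}; {Balance} is not a superkey, so BCNF fails.
Balance --> Amount has non-prime {Amount} on the right and a non-superkey on the left, so 3NF fails.
No proper subset of a key has a non-prime attribute in its closure, so there is no partial dependency; 2NF holds.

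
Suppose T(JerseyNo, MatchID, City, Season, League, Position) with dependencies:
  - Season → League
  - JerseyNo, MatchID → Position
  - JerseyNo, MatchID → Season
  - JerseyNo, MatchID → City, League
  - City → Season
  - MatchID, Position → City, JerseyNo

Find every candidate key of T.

No FD produces {MatchID}, so it must be in every candidate key.
{JerseyNo, MatchID}⁺ = {City, JerseyNo, League, MatchID, Position, Season} — all of the relation — so {JerseyNo, MatchID} is a candidate key.
{MatchID, Position}⁺ = {City, JerseyNo, League, MatchID, Position, Season} — all of the relation — so {MatchID, Position} is a candidate key.
No proper subset of any of these is a key, and no other minimal superkey exists.

{JerseyNo, MatchID}, {MatchID, Position}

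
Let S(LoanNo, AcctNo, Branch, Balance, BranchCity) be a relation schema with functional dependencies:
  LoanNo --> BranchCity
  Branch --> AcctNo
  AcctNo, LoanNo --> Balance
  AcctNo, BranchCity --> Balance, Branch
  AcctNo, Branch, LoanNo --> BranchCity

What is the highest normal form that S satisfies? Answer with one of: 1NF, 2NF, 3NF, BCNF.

Candidate keys: {AcctNo, LoanNo}, {Branch, LoanNo}. Prime attributes: {AcctNo, Branch, LoanNo}.
For LoanNo --> BranchCity we have {LoanNo}⁺ = {BranchCity, LoanNo}; {LoanNo} is not a superkey, so BCNF fails.
Because {BranchCity} is non-prime and the left side of LoanNo --> BranchCity is not a superkey, the relation is not in 3NF.
The proper key subset {LoanNo} of {AcctNo, LoanNo} determines non-prime {BranchCity}, so the relation is not even in 2NF.

1NF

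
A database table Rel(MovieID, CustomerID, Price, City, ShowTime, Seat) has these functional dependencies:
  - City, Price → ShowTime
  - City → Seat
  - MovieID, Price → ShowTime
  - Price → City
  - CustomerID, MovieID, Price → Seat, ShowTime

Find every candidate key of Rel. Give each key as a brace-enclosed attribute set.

{CustomerID, MovieID, Price}

No FD produces {CustomerID, MovieID, Price}, so they must be in every candidate key.
{CustomerID, MovieID, Price}⁺ = {City, CustomerID, MovieID, Price, Seat, ShowTime} — all of the relation — so {CustomerID, MovieID, Price} is a candidate key.
Every other attribute set either contains this one or has a smaller closure.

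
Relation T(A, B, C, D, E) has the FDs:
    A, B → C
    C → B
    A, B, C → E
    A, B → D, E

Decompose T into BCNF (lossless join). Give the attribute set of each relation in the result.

{A, C, D, E}; {B, C}

Candidate keys of the original relation: {A, B}, {A, C}.
In {A, B, C, D, E}, {C} is not a superkey ({C}⁺ restricted to this set is {B, C}), so split on C → B into {B, C} and {A, C, D, E}.
{B, C}: every determinant is a superkey — BCNF.
{A, C, D, E}: every determinant is a superkey — BCNF.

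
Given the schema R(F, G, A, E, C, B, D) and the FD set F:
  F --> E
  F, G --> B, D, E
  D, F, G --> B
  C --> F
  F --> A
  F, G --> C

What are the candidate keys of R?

No FD produces {G}, so it must be in every candidate key.
{C, G}⁺ = {A, B, C, D, E, F, G} — all of the relation — so {C, G} is a candidate key.
{F, G}⁺ = {A, B, C, D, E, F, G} — all of the relation — so {F, G} is a candidate key.
These are minimal and exhaustive — every other superkey contains one of them.

{C, G}, {F, G}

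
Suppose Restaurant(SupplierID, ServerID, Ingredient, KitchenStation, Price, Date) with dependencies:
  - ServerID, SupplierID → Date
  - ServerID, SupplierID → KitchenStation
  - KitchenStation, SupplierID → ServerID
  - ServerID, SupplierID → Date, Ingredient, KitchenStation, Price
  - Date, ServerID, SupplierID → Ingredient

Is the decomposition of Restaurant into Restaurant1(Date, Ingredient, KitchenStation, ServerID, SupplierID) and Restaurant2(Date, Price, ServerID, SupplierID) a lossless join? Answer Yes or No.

Yes

Common attributes: {Date, ServerID, SupplierID}; their closure is {Date, Ingredient, KitchenStation, Price, ServerID, SupplierID}.
Restaurant1 is contained in that closure, so Restaurant1 ∩ Restaurant2 → Restaurant1 holds and the join is lossless.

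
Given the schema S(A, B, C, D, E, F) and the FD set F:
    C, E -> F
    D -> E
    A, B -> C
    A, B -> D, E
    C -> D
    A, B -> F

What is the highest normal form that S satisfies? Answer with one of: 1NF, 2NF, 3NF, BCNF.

Candidate key: {A, B}. Prime attributes: {A, B}.
For C, E -> F we have {C, E}⁺ = {C, D, E, F}; {C, E} is not a superkey, so BCNF fails.
Because {F} is non-prime and the left side of C, E -> F is not a superkey, the relation is not in 3NF.
No non-prime attribute depends on a proper subset of any candidate key, so 2NF holds.

2NF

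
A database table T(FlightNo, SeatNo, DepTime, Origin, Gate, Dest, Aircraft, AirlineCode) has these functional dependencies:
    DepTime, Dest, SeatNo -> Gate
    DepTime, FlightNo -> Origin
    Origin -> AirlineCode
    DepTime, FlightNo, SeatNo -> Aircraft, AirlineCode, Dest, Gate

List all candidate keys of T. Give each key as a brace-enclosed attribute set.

{DepTime, FlightNo, SeatNo} never appear on the right of any FD, so every key must include all of them.
{DepTime, FlightNo, SeatNo} is a candidate key since {DepTime, FlightNo, SeatNo}⁺ = {Aircraft, AirlineCode, DepTime, Dest, FlightNo, Gate, Origin, SeatNo} covers every attribute.
No other minimal set has full closure, so this is the only candidate key.

{DepTime, FlightNo, SeatNo}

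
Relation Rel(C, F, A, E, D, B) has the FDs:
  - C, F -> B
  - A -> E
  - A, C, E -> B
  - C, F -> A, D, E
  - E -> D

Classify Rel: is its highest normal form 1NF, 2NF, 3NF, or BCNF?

Candidate key: {C, F}. Prime attributes: {C, F}.
A -> E breaks BCNF: {A}⁺ = {A, D, E}, so {A} is not a superkey.
A -> E determines the non-prime attribute {E} from a non-superkey — 3NF is violated.
No non-prime attribute depends on a proper subset of any candidate key, so 2NF holds.

2NF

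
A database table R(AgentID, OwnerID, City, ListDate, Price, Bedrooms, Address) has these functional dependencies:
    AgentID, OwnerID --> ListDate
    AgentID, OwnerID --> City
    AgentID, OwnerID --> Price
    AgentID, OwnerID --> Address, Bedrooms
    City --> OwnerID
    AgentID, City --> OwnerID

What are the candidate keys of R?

Attributes never on any right-hand side: {AgentID} — every candidate key must contain it.
{AgentID, City}⁺ = {Address, AgentID, Bedrooms, City, ListDate, OwnerID, Price}, which is every attribute, so {AgentID, City} is a candidate key.
{AgentID, OwnerID}⁺ = {Address, AgentID, Bedrooms, City, ListDate, OwnerID, Price}, which is every attribute, so {AgentID, OwnerID} is a candidate key.
No proper subset of any of these is a key, and no other minimal superkey exists.

{AgentID, City}, {AgentID, OwnerID}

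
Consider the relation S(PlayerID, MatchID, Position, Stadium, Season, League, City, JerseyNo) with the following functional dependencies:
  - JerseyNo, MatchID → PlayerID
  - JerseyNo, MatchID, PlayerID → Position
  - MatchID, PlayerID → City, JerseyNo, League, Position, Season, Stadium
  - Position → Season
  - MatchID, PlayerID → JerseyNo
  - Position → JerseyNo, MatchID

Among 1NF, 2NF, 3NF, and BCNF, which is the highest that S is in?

Candidate keys: {JerseyNo, MatchID}, {MatchID, PlayerID}, {Position}. Prime attributes: {JerseyNo, MatchID, PlayerID, Position}.
Each dependency's left side is a superkey — BCNF holds.

BCNF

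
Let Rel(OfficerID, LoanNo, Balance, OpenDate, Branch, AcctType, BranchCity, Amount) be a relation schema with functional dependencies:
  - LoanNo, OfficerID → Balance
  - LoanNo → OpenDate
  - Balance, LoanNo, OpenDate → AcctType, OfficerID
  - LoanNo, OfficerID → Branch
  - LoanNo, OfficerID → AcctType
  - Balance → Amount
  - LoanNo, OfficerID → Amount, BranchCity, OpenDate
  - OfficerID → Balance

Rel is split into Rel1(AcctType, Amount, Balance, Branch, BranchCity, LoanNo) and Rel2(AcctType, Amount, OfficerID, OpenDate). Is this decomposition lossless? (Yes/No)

No

Rel1 ∩ Rel2 = {AcctType, Amount}; its closure under F is {AcctType, Amount}.
Rel1 ⊄ {AcctType, Amount} and Rel2 ⊄ {AcctType, Amount}, so the split is lossy.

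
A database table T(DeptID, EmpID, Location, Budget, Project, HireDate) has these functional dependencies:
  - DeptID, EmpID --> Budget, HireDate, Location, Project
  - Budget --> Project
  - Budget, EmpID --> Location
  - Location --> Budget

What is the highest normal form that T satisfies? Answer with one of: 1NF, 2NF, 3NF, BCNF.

Candidate key: {DeptID, EmpID}. Prime attributes: {DeptID, EmpID}.
For Budget --> Project we have {Budget}⁺ = {Budget, Project}; {Budget} is not a superkey, so BCNF fails.
Budget --> Project has non-prime {Project} on the right and a non-superkey on the left, so 3NF fails.
Checking every proper subset of each key, none determines a non-prime attribute — 2NF is satisfied.

2NF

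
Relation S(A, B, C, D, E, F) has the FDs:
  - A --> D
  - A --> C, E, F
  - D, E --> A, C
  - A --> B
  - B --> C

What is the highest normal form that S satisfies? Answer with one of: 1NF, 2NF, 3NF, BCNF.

2NF

Candidate keys: {A}, {D, E}. Prime attributes: {A, D, E}.
For B --> C we have {B}⁺ = {B, C}; {B} is not a superkey, so BCNF fails.
Because {C} is non-prime and the left side of B --> C is not a superkey, the relation is not in 3NF.
No proper subset of a key has a non-prime attribute in its closure, so there is no partial dependency; 2NF holds.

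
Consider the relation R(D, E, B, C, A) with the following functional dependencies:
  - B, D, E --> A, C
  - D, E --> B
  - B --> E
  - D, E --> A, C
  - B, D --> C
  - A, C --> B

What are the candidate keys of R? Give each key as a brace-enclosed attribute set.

{A, C, D}, {B, D}, {D, E}

{D} never appears on the right of any FD, so every key must include it.
{B, D}⁺ = {A, B, C, D, E}, which is every attribute, so {B, D} is a candidate key.
{D, E}⁺ = {A, B, C, D, E}, which is every attribute, so {D, E} is a candidate key.
{A, C, D}⁺ = {A, B, C, D, E}, which is every attribute, so {A, C, D} is a candidate key.
No proper subset of any of these is a key, and no other minimal superkey exists.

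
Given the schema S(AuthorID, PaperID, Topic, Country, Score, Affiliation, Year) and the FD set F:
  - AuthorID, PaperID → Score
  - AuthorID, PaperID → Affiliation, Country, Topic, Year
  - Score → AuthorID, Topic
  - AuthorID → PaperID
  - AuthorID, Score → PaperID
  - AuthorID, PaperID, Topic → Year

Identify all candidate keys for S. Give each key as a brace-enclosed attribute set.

{AuthorID}, {Score}

Closure of {AuthorID} is {Affiliation, AuthorID, Country, PaperID, Score, Topic, Year}, the whole schema; {AuthorID} is a candidate key.
Closure of {Score} is {Affiliation, AuthorID, Country, PaperID, Score, Topic, Year}, the whole schema; {Score} is a candidate key.
These are minimal and exhaustive — every other superkey contains one of them.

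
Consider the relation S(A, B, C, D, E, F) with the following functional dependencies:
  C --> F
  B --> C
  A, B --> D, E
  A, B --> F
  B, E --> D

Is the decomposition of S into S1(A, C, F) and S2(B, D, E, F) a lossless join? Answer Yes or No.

No

The shared attributes are {F} and {F}⁺ = {F}.
Neither S1 nor S2 is contained in that closure, so the decomposition is lossy.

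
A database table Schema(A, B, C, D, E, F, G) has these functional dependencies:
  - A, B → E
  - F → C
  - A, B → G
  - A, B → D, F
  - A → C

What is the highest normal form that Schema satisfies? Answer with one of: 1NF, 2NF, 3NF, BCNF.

Candidate key: {A, B}. Prime attributes: {A, B}.
F → C breaks BCNF: {F}⁺ = {C, F}, so {F} is not a superkey.
Because {C} is non-prime and the left side of F → C is not a superkey, the relation is not in 3NF.
{A} is a proper subset of the key {A, B}, and {A}⁺ contains the non-prime attribute {C} — a partial dependency, so 2NF is violated.

1NF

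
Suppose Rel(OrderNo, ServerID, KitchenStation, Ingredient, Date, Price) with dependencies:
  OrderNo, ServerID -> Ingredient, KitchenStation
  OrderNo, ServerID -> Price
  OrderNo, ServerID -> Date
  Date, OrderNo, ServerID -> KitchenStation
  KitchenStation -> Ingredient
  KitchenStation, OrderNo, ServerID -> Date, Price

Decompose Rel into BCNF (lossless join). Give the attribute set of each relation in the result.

{Date, KitchenStation, OrderNo, Price, ServerID}; {Ingredient, KitchenStation}

Candidate key of the original relation: {OrderNo, ServerID}.
Within {Date, Ingredient, KitchenStation, OrderNo, Price, ServerID}: {KitchenStation}⁺ ∩ {Date, Ingredient, KitchenStation, OrderNo, Price, ServerID} = {Ingredient, KitchenStation}, not the whole set, so KitchenStation -> Ingredient violates BCNF; decompose into {Ingredient, KitchenStation} and {Date, KitchenStation, OrderNo, Price, ServerID}.
{Ingredient, KitchenStation}: every determinant is a superkey — BCNF.
{Date, KitchenStation, OrderNo, Price, ServerID}: every determinant is a superkey — BCNF.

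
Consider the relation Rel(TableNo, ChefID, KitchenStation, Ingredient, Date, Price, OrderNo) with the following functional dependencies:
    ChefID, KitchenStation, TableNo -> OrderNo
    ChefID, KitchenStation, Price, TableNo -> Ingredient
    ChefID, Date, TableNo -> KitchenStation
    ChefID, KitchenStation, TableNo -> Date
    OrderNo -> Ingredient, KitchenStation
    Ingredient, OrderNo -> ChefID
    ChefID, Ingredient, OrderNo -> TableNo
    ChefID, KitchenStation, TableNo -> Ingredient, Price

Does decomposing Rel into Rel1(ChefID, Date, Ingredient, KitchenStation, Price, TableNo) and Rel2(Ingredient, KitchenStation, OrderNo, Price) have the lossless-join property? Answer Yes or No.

No

Common attributes: {Ingredient, KitchenStation, Price}; their closure is {Ingredient, KitchenStation, Price}.
Neither Rel1 nor Rel2 is contained in that closure, so the decomposition is lossy.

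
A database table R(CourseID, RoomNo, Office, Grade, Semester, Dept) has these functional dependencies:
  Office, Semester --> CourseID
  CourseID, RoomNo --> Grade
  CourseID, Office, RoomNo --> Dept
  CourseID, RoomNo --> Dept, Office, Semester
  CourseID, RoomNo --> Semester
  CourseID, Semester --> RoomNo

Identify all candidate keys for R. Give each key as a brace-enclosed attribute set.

{CourseID, RoomNo}, {CourseID, Semester}, {Office, Semester}

{CourseID, RoomNo}⁺ = {CourseID, Dept, Grade, Office, RoomNo, Semester} — all of the relation — so {CourseID, RoomNo} is a candidate key.
{CourseID, Semester}⁺ = {CourseID, Dept, Grade, Office, RoomNo, Semester} — all of the relation — so {CourseID, Semester} is a candidate key.
{Office, Semester}⁺ = {CourseID, Dept, Grade, Office, RoomNo, Semester} — all of the relation — so {Office, Semester} is a candidate key.
These are minimal and exhaustive — every other superkey contains one of them.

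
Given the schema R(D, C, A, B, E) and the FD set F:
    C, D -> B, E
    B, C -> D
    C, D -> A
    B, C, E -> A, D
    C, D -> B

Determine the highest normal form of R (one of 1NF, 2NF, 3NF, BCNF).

Candidate keys: {B, C}, {C, D}. Prime attributes: {B, C, D}.
The left-hand side of every FD is a superkey, so BCNF is satisfied.

BCNF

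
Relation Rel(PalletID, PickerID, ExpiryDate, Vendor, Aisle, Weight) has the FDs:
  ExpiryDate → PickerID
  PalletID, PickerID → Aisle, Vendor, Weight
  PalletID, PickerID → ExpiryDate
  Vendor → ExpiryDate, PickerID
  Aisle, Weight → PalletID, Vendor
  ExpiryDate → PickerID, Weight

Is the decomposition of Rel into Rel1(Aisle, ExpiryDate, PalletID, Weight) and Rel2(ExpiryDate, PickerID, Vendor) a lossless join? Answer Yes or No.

The shared attributes are {ExpiryDate} and {ExpiryDate}⁺ = {ExpiryDate, PickerID, Weight}.
Neither Rel1 nor Rel2 is contained in that closure, so the decomposition is lossy.

No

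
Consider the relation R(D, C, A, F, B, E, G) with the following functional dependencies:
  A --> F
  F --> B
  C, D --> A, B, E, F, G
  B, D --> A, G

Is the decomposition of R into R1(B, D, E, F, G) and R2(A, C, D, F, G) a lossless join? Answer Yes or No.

The shared attributes are {D, F, G} and {D, F, G}⁺ = {A, B, D, F, G}.
The closure covers neither R1 nor R2 entirely; the join is not lossless.

No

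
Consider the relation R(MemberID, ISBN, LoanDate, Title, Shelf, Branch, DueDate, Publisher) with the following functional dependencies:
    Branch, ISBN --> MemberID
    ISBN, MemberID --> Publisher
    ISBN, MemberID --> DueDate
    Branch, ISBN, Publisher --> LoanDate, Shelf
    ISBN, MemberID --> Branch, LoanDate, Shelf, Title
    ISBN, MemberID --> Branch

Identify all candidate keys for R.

Attributes never on any right-hand side: {ISBN} — every candidate key must contain it.
{Branch, ISBN}⁺ = {Branch, DueDate, ISBN, LoanDate, MemberID, Publisher, Shelf, Title}, which is every attribute, so {Branch, ISBN} is a candidate key.
{ISBN, MemberID}⁺ = {Branch, DueDate, ISBN, LoanDate, MemberID, Publisher, Shelf, Title}, which is every attribute, so {ISBN, MemberID} is a candidate key.
These are minimal and exhaustive — every other superkey contains one of them.

{Branch, ISBN}, {ISBN, MemberID}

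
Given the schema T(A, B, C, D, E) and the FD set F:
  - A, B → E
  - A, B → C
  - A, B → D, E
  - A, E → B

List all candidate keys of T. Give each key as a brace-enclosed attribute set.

Attributes never on any right-hand side: {A} — every candidate key must contain it.
{A, B}⁺ = {A, B, C, D, E}, which is every attribute, so {A, B} is a candidate key.
{A, E}⁺ = {A, B, C, D, E}, which is every attribute, so {A, E} is a candidate key.
Any other superkey properly contains one of these, so there are no further candidate keys.

{A, B}, {A, E}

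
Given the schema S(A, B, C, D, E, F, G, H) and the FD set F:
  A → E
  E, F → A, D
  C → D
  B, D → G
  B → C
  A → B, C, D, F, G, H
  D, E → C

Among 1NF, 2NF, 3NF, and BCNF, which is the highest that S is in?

2NF

Candidate keys: {A}, {E, F}. Prime attributes: {A, E, F}.
C → D: {C}⁺ = {C, D}, which is not all of the attributes, so the left side is not a superkey — BCNF is violated.
Because {D} is non-prime and the left side of C → D is not a superkey, the relation is not in 3NF.
Checking every proper subset of each key, none determines a non-prime attribute — 2NF is satisfied.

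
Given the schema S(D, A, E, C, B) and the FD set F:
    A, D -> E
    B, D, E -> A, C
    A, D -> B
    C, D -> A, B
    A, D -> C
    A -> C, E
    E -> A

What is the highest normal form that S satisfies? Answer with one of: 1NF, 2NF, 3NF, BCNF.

3NF

Candidate keys: {A, D}, {C, D}, {D, E}. Prime attributes: {A, C, D, E}.
A -> C, E breaks BCNF: {A}⁺ = {A, C, E}, so {A} is not a superkey.
Since {C, E} ⊆ prime attributes and every other non-superkey FD also has a prime right side, the schema is in 3NF.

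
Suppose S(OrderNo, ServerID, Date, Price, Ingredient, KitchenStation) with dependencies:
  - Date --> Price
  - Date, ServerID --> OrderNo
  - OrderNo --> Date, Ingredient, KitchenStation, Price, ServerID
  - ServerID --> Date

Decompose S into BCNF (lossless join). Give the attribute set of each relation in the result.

Candidate keys of the original relation: {OrderNo}, {ServerID}.
In {Date, Ingredient, KitchenStation, OrderNo, Price, ServerID}, {Date} is not a superkey ({Date}⁺ restricted to this set is {Date, Price}), so split on Date --> Price into {Date, Price} and {Date, Ingredient, KitchenStation, OrderNo, ServerID}.
{Date, Price}: every determinant is a superkey — BCNF.
{Date, Ingredient, KitchenStation, OrderNo, ServerID}: every determinant is a superkey — BCNF.

{Date, Ingredient, KitchenStation, OrderNo, ServerID}; {Date, Price}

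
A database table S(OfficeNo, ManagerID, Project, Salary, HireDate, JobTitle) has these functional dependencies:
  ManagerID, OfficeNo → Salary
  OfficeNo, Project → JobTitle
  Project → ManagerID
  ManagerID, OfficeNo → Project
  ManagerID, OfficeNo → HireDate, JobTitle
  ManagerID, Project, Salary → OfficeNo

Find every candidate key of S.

{ManagerID, OfficeNo}, {OfficeNo, Project}, {Project, Salary}

{ManagerID, OfficeNo}⁺ = {HireDate, JobTitle, ManagerID, OfficeNo, Project, Salary} — all of the relation — so {ManagerID, OfficeNo} is a candidate key.
{OfficeNo, Project}⁺ = {HireDate, JobTitle, ManagerID, OfficeNo, Project, Salary} — all of the relation — so {OfficeNo, Project} is a candidate key.
{Project, Salary}⁺ = {HireDate, JobTitle, ManagerID, OfficeNo, Project, Salary} — all of the relation — so {Project, Salary} is a candidate key.
These are minimal and exhaustive — every other superkey contains one of them.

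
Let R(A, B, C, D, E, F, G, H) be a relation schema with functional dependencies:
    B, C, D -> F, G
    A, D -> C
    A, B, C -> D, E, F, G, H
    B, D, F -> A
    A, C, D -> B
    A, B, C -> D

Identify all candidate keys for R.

Closure of {A, D} is {A, B, C, D, E, F, G, H}, the whole schema; {A, D} is a candidate key.
Closure of {A, B, C} is {A, B, C, D, E, F, G, H}, the whole schema; {A, B, C} is a candidate key.
Closure of {B, C, D} is {A, B, C, D, E, F, G, H}, the whole schema; {B, C, D} is a candidate key.
Closure of {B, D, F} is {A, B, C, D, E, F, G, H}, the whole schema; {B, D, F} is a candidate key.
Any other superkey properly contains one of these, so there are no further candidate keys.

{A, B, C}, {A, D}, {B, C, D}, {B, D, F}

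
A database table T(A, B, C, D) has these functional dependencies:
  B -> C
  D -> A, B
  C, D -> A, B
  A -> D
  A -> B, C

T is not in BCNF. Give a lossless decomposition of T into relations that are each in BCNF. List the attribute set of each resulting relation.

Candidate keys of the original relation: {A}, {D}.
{A, B, C, D}: {B} determines {B, C} here but is not a superkey — split on B -> C, giving {B, C} and {A, B, D}.
{B, C} is in BCNF.
{A, B, D} is in BCNF.

{A, B, D}; {B, C}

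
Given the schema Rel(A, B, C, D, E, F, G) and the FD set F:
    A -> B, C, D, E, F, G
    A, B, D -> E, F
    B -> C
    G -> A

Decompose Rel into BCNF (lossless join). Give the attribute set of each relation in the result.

{A, B, D, E, F, G}; {B, C}

Candidate keys of the original relation: {A}, {G}.
Within {A, B, C, D, E, F, G}: {B}⁺ ∩ {A, B, C, D, E, F, G} = {B, C}, not the whole set, so B -> C violates BCNF; decompose into {B, C} and {A, B, D, E, F, G}.
{B, C} has no BCNF violation.
{A, B, D, E, F, G} has no BCNF violation.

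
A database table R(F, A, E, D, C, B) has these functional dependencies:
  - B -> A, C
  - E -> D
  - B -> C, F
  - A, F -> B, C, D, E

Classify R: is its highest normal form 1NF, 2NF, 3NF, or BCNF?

Candidate keys: {A, F}, {B}. Prime attributes: {A, B, F}.
For E -> D we have {E}⁺ = {D, E}; {E} is not a superkey, so BCNF fails.
Because {D} is non-prime and the left side of E -> D is not a superkey, the relation is not in 3NF.
No non-prime attribute depends on a proper subset of any candidate key, so 2NF holds.

2NF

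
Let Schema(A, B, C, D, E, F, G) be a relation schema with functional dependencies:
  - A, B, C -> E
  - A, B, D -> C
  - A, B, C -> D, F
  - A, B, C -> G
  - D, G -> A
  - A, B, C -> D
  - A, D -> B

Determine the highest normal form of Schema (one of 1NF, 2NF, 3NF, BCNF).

BCNF

Candidate keys: {A, B, C}, {A, D}, {D, G}. Prime attributes: {A, B, C, D, G}.
Each dependency's left side is a superkey — BCNF holds.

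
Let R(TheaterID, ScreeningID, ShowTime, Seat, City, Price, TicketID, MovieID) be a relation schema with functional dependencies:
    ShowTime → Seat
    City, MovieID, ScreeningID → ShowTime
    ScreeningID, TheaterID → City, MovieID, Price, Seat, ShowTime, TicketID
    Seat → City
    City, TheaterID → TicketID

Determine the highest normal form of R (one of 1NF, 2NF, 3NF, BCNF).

Candidate key: {ScreeningID, TheaterID}. Prime attributes: {ScreeningID, TheaterID}.
ShowTime → Seat: {ShowTime}⁺ = {City, Seat, ShowTime}, which is not all of the attributes, so the left side is not a superkey — BCNF is violated.
ShowTime → Seat determines the non-prime attribute {Seat} from a non-superkey — 3NF is violated.
No proper subset of a key has a non-prime attribute in its closure, so there is no partial dependency; 2NF holds.

2NF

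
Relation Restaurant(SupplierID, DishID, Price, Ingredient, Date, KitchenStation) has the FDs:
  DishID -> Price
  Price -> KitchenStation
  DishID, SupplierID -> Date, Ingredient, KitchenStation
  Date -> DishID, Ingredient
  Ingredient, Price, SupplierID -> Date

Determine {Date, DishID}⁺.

Start with {Date, DishID}.
DishID -> Price applies; add {Price} → now {Date, DishID, Price}.
Price -> KitchenStation applies; add {KitchenStation} → now {Date, DishID, KitchenStation, Price}.
Date -> DishID, Ingredient applies; add {Ingredient} → now {Date, DishID, Ingredient, KitchenStation, Price}.
No further FD applies.

{Date, DishID, Ingredient, KitchenStation, Price}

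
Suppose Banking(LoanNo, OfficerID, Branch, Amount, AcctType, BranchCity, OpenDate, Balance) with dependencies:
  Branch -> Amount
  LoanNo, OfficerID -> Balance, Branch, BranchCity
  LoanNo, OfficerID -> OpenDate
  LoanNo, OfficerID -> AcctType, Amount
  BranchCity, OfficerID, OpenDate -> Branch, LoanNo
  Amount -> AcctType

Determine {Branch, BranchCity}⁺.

{AcctType, Amount, Branch, BranchCity}

Start with {Branch, BranchCity}.
Branch -> Amount applies; add {Amount} → now {Amount, Branch, BranchCity}.
Amount -> AcctType applies; add {AcctType} → now {AcctType, Amount, Branch, BranchCity}.
No further FD applies.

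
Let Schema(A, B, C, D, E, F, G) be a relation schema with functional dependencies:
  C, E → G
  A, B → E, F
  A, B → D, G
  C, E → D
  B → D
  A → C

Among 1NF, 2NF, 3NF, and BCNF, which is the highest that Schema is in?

1NF

Candidate key: {A, B}. Prime attributes: {A, B}.
For C, E → G we have {C, E}⁺ = {C, D, E, G}; {C, E} is not a superkey, so BCNF fails.
C, E → G has non-prime {G} on the right and a non-superkey on the left, so 3NF fails.
Since {A} ⊂ {A, B} and {A}⁺ ⊇ {C} with {C} non-prime, there is a partial dependency; 2NF fails.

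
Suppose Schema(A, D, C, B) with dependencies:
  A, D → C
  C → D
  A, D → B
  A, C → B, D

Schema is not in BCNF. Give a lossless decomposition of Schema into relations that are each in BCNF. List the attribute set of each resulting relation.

Candidate keys of the original relation: {A, C}, {A, D}.
{A, B, C, D}: {C} determines {C, D} here but is not a superkey — split on C → D, giving {C, D} and {A, B, C}.
{C, D} has no BCNF violation.
{A, B, C} has no BCNF violation.

{A, B, C}; {C, D}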